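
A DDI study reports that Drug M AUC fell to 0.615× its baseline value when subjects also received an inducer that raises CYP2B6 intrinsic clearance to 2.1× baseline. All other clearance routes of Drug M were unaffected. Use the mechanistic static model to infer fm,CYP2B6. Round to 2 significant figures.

CL'/CL = 1 / 0.615 = 1.626
2.1·fm + (1 − fm) = 1.626
fm = (1.626 − 1) / (2.1 − 1) = 0.57

0.57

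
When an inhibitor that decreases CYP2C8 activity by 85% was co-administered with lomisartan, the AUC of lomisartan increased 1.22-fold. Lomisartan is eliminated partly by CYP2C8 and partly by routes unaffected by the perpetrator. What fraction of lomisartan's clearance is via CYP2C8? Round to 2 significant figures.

Write x for the fraction cleared via CYP2C8. The observed AUC change means clearance fell to 1/1.22 = 0.8197 of baseline.
Only the CYP2C8 route changed, so 0.8197 = x·0.15 + (1 − x), giving x = 0.21.

0.21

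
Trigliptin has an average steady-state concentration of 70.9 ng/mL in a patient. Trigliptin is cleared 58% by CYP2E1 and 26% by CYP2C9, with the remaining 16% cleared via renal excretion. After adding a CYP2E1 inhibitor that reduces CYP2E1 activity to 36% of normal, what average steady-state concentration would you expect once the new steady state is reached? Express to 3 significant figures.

113 ng/mL

The CYP2E1 pathway (58% of clearance) is reduced to 0.36× activity: 0.58 × 0.36 = 0.2088.
CYP2C9 (26%) and the residual 16% are unaffected.
CL_new/CL_old = 0.2088 + 0.26 + 0.16 = 0.6288.
Average steady-state concentration ∝ 1/CL, so new value = 70.9 / 0.6288 = 113 ng/mL.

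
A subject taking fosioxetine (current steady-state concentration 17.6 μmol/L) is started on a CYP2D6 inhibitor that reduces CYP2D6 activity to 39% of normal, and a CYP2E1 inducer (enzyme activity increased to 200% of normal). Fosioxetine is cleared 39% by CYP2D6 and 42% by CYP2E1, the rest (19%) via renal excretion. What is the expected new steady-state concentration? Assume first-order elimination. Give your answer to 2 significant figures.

The CYP2D6 pathway (39% of clearance) drops to 0.39× activity: 0.39 × 0.39 = 0.1521.
The CYP2E1 pathway (42% of clearance) is boosted to 2× activity: 0.42 × 2 = 0.84.
Non-CYP routes (19%) are unchanged.
Relative clearance = 0.1521 + 0.84 + 0.19 = 1.1821.
New steady-state concentration = 17.6 / 1.1821 = 15 μmol/L (concentration scales inversely with clearance).

15 μmol/L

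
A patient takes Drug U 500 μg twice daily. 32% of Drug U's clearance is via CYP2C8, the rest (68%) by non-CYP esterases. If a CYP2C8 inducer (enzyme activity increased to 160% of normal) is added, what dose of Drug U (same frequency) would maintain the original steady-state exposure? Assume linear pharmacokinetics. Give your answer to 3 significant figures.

596 μg

The CYP2C8 pathway (32% of clearance) increases to 1.6× activity: 0.32 × 1.6 = 0.512.
The remaining 68% of clearance is unaffected.
CL_new/CL_old = 0.512 + 0.68 = 1.192.
To maintain the same steady-state level, dose must scale with clearance: new dose = 500 × 1.192 = 596 μg.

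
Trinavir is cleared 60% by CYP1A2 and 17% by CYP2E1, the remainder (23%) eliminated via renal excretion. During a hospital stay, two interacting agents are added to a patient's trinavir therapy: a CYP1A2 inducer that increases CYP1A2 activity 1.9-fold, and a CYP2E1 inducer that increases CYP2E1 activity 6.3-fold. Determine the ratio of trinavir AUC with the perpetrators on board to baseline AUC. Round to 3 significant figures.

The CYP1A2 pathway (60% of clearance) rises to 1.9× activity: 0.6 × 1.9 = 1.14.
The CYP2E1 pathway (17% of clearance) rises to 6.3× activity: 0.17 × 6.3 = 1.071.
Non-CYP routes (23%) are unchanged.
New clearance relative to baseline: 1.14 + 1.071 + 0.23 = 2.441.
Net AUC ratio = 1 / 2.441 = 0.410.

0.410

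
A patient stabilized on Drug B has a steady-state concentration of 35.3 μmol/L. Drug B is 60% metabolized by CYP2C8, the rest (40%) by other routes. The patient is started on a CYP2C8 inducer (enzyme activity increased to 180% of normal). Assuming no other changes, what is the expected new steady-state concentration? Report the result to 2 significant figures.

CYP2C8: 0.6 × 1.8 = 1.08
Other: 0.4 (unchanged)
New clearance relative to baseline: 1.08 + 0.4 = 1.48.
New steady-state concentration = baseline ÷ relative clearance = 35.3 / 1.48 = 24 μmol/L.

24 μmol/L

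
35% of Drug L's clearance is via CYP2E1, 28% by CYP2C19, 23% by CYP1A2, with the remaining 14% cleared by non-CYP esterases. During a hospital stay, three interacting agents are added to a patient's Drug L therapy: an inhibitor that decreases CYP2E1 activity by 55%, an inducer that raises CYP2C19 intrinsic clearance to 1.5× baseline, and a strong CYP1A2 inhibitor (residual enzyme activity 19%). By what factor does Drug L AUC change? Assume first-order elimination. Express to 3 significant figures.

CYP2E1: 0.35 × 0.45 = 0.1575
CYP2C19: 0.28 × 1.5 = 0.42
CYP1A2: 0.23 × 0.19 = 0.0437
Other: 0.14 (unchanged)
CL_new/CL_old = 0.1575 + 0.42 + 0.0437 + 0.14 = 0.7612.
Because AUC varies inversely with clearance, the combined effect is 1 / 0.7612 = 1.31.

1.31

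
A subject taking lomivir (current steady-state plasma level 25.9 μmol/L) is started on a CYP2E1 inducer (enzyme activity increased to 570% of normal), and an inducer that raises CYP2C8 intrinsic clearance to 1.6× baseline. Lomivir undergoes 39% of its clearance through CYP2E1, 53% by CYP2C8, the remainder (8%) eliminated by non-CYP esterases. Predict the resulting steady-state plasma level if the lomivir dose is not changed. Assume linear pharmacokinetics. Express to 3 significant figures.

The CYP2E1 pathway (39% of clearance) rises to 5.7× activity: 0.39 × 5.7 = 2.223.
The CYP2C8 pathway (53% of clearance) increases to 1.6× activity: 0.53 × 1.6 = 0.848.
The remaining 8% of clearance is unaffected.
CL_new/CL_old = 2.223 + 0.848 + 0.08 = 3.151.
Dividing the baseline by the relative clearance: 25.9 / 3.151 = 8.22 μmol/L.

8.22 μmol/L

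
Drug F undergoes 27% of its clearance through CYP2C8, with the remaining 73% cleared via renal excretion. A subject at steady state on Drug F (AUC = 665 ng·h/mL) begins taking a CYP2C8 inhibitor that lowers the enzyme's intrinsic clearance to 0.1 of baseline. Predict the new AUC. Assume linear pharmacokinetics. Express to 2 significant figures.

8.8 × 10² ng·h/mL

CYP2C8: 0.27 × 0.1 = 0.027
Other: 0.73 (unchanged)
Relative clearance = 0.027 + 0.73 = 0.757.
With dosing unchanged, AUC scales as 1/CL: 665 / 0.757 = 8.8 × 10² ng·h/mL.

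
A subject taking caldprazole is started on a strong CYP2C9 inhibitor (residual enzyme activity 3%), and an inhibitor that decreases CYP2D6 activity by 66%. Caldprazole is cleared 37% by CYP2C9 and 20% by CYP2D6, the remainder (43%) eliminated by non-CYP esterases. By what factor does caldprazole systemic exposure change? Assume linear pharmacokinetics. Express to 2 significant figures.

2.0

The CYP2C9 pathway (37% of clearance) falls to 0.03× activity: 0.37 × 0.03 = 0.0111.
The CYP2D6 pathway (20% of clearance) is reduced to 0.34× activity: 0.2 × 0.34 = 0.068.
The remaining 43% of clearance is unaffected.
Relative clearance = 0.0111 + 0.068 + 0.43 = 0.5091.
Because systemic exposure varies inversely with clearance, the combined effect is 1 / 0.5091 = 2.0.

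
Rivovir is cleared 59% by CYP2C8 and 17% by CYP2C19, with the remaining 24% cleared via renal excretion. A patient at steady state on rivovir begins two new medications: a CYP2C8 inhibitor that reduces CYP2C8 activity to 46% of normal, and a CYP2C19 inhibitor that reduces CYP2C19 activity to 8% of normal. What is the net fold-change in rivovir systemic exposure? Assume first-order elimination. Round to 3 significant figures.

The CYP2C8 pathway (59% of clearance) drops to 0.46× activity: 0.59 × 0.46 = 0.2714.
The CYP2C19 pathway (17% of clearance) drops to 0.08× activity: 0.17 × 0.08 = 0.0136.
The remaining 24% of clearance is unaffected.
New clearance relative to baseline: 0.2714 + 0.0136 + 0.24 = 0.525.
Systemic exposure ∝ 1/CL: fold-change = 1 / 0.525 = 1.90.

1.90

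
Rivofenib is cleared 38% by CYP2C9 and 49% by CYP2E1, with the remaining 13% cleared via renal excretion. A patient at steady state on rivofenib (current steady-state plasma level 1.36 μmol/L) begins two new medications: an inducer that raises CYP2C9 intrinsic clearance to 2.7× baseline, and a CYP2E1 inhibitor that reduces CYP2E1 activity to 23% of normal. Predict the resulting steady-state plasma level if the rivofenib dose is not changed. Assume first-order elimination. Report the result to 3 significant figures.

The CYP2C9 pathway (38% of clearance) is boosted to 2.7× activity: 0.38 × 2.7 = 1.026.
The CYP2E1 pathway (49% of clearance) drops to 0.23× activity: 0.49 × 0.23 = 0.1127.
The remaining 13% of clearance is unaffected.
Relative clearance = 1.026 + 0.1127 + 0.13 = 1.2687.
New steady-state plasma level = 1.36 / 1.2687 = 1.07 μmol/L (concentration scales inversely with clearance).

1.07 μmol/L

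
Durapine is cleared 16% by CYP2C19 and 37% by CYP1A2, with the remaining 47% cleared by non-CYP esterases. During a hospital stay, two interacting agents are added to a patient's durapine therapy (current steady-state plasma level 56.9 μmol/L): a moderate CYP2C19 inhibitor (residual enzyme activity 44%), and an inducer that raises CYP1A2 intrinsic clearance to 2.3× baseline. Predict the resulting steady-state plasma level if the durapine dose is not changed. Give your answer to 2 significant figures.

41 μmol/L

CYP2C19: 0.16 × 0.44 = 0.0704
CYP1A2: 0.37 × 2.3 = 0.851
Other: 0.47 (unchanged)
Relative clearance = 0.0704 + 0.851 + 0.47 = 1.3914.
Steady-state plasma level ∝ 1/CL: new value = 56.9 / 1.3914 = 41 μmol/L.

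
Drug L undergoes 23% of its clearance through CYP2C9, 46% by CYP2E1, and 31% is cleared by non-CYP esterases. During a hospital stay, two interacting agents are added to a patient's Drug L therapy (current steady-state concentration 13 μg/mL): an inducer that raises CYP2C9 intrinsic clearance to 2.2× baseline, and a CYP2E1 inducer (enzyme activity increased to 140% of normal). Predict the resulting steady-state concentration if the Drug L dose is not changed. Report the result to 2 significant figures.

8.9 μg/mL

The CYP2C9 pathway (23% of clearance) increases to 2.2× activity: 0.23 × 2.2 = 0.506.
The CYP2E1 pathway (46% of clearance) is boosted to 1.4× activity: 0.46 × 1.4 = 0.644.
Non-CYP routes (31%) are unchanged.
CL_new/CL_old = 0.506 + 0.644 + 0.31 = 1.46.
New steady-state concentration = 13 / 1.46 = 8.9 μg/mL (concentration scales inversely with clearance).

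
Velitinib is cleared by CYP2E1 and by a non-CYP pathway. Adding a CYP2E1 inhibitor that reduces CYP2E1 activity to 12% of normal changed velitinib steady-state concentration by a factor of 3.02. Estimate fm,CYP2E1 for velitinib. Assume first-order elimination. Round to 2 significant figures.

CL'/CL = 1 / 3.02 = 0.3311
0.12·fm + (1 − fm) = 0.3311
fm = (0.3311 − 1) / (0.12 − 1) = 0.76

0.76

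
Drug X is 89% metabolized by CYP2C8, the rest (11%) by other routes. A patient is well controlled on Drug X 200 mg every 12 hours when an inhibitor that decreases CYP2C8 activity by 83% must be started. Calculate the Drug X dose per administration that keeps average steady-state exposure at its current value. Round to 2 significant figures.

52 mg

The CYP2C8 pathway (89% of clearance) falls to 0.17× activity: 0.89 × 0.17 = 0.1513.
The remaining 11% of clearance is unaffected.
CL_new/CL_old = 0.1513 + 0.11 = 0.2613.
Exposure is unchanged when dose changes in proportion to clearance. New dose = 200 mg × 0.2613 = 52 mg.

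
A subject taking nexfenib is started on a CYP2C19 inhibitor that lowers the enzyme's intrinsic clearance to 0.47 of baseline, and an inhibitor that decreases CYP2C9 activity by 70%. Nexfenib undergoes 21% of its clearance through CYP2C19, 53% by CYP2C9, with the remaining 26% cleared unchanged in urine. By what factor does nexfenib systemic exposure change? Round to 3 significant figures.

1.93

CYP2C19: 0.21 × 0.47 = 0.0987
CYP2C9: 0.53 × 0.3 = 0.159
Other: 0.26 (unchanged)
Relative clearance = 0.0987 + 0.159 + 0.26 = 0.5177.
Net systemic exposure ratio = 1 / 0.5177 = 1.93.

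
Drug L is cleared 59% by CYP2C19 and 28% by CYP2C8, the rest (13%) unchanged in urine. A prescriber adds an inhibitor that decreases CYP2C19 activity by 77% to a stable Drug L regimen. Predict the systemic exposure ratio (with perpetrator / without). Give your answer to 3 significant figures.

The CYP2C19 pathway (59% of clearance) falls to 0.23× activity: 0.59 × 0.23 = 0.1357.
CYP2C8 (28%) and the residual 13% are unaffected.
New clearance relative to baseline: 0.1357 + 0.28 + 0.13 = 0.5457.
Since systemic exposure ∝ 1/CL, the ratio is 1 / 0.5457 = 1.83.

1.83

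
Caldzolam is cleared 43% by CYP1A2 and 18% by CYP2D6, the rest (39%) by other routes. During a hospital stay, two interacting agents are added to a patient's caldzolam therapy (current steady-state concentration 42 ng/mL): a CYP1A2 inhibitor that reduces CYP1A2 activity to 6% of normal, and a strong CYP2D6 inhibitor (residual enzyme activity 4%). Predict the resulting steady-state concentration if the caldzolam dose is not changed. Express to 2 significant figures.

The CYP1A2 pathway (43% of clearance) is reduced to 0.06× activity: 0.43 × 0.06 = 0.0258.
The CYP2D6 pathway (18% of clearance) is reduced to 0.04× activity: 0.18 × 0.04 = 0.0072.
Non-CYP routes (39%) are unchanged.
CL_new/CL_old = 0.0258 + 0.0072 + 0.39 = 0.423.
Steady-state concentration ∝ 1/CL: new value = 42 / 0.423 = 99 ng/mL.

99 ng/mL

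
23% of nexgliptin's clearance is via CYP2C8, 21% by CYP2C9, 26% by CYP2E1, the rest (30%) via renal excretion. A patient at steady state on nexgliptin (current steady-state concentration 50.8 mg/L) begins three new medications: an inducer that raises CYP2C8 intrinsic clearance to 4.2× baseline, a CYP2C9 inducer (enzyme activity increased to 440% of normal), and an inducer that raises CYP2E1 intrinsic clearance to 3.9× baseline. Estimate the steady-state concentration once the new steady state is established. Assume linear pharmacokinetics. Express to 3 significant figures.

The CYP2C8 pathway (23% of clearance) is boosted to 4.2× activity: 0.23 × 4.2 = 0.966.
The CYP2C9 pathway (21% of clearance) is boosted to 4.4× activity: 0.21 × 4.4 = 0.924.
The CYP2E1 pathway (26% of clearance) rises to 3.9× activity: 0.26 × 3.9 = 1.014.
The remaining 30% of clearance is unaffected.
Relative clearance = 0.966 + 0.924 + 1.014 + 0.3 = 3.204.
Dividing the baseline by the relative clearance: 50.8 / 3.204 = 15.9 mg/L.

15.9 mg/L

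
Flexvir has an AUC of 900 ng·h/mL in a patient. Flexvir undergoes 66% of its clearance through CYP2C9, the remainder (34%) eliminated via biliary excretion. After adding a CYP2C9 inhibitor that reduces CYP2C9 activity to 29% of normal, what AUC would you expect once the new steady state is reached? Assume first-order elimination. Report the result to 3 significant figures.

1.69 × 10³ ng·h/mL

The CYP2C9 pathway (66% of clearance) drops to 0.29× activity: 0.66 × 0.29 = 0.1914.
Non-CYP routes (34%) are unchanged.
Relative clearance = 0.1914 + 0.34 = 0.5314.
AUC ∝ 1/CL, so new value = 900 / 0.5314 = 1.69 × 10³ ng·h/mL.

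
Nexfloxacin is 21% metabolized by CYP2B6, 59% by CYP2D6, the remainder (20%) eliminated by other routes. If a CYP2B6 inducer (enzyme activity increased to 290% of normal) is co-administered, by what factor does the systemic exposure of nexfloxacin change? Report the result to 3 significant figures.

0.715

The CYP2B6 pathway (21% of clearance) increases to 2.9× activity: 0.21 × 2.9 = 0.609.
CYP2D6 (59%) and the residual 20% are unaffected.
Relative clearance = 0.609 + 0.59 + 0.2 = 1.399.
Systemic exposure is inversely proportional to clearance, so the fold-change is 1 / 1.399 = 0.715.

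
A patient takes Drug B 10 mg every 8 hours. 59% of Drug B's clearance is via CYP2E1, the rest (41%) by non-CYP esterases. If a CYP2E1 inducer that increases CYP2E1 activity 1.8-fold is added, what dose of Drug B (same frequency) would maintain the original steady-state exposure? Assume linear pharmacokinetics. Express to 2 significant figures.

The CYP2E1 pathway (59% of clearance) is boosted to 1.8× activity: 0.59 × 1.8 = 1.062.
Non-CYP routes (41%) are unchanged.
CL_new/CL_old = 1.062 + 0.41 = 1.472.
Css,avg = (dose rate)/CL, so holding Css fixed requires dose ∝ CL: 10 × 1.472 = 15 mg.

15 mg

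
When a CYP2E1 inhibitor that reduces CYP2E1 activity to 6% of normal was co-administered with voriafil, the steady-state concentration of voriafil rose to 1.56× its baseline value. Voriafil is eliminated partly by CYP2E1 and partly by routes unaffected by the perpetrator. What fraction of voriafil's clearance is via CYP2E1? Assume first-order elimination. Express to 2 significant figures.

0.38

Let x = fm,CYP2E1. Because steady-state concentration ∝ 1/CL, relative clearance fell to 1/1.56 = 0.641.
Only the CYP2E1 route changed, so 0.641 = x·0.06 + (1 − x), giving x = 0.38.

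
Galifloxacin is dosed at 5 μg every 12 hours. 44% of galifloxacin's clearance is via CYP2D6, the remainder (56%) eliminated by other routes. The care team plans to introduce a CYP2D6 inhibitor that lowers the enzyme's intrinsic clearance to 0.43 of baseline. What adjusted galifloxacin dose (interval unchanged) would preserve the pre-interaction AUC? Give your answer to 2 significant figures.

The CYP2D6 pathway (44% of clearance) falls to 0.43× activity: 0.44 × 0.43 = 0.1892.
The remaining 56% of clearance is unaffected.
Relative clearance = 0.1892 + 0.56 = 0.7492.
To maintain the same steady-state level, dose must scale with clearance: new dose = 5 × 0.7492 = 3.7 μg.

3.7 μg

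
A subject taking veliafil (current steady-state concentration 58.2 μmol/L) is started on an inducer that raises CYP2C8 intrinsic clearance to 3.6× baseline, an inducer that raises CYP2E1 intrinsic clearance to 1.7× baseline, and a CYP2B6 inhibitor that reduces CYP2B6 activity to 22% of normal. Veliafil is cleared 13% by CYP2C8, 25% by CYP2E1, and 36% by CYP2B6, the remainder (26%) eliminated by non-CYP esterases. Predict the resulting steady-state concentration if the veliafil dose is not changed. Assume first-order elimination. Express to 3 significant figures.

The CYP2C8 pathway (13% of clearance) is boosted to 3.6× activity: 0.13 × 3.6 = 0.468.
The CYP2E1 pathway (25% of clearance) rises to 1.7× activity: 0.25 × 1.7 = 0.425.
The CYP2B6 pathway (36% of clearance) drops to 0.22× activity: 0.36 × 0.22 = 0.0792.
The remaining 26% of clearance is unaffected.
CL_new/CL_old = 0.468 + 0.425 + 0.0792 + 0.26 = 1.2322.
Dividing the baseline by the relative clearance: 58.2 / 1.2322 = 47.2 μmol/L.

47.2 μmol/L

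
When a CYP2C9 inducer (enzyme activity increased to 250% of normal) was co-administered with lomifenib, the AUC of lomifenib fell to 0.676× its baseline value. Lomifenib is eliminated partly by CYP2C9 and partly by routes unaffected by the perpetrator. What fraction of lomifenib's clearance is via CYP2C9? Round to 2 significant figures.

Call the CYP2C9 fraction fm. After the interaction, CL_new/CL_old = fm × 2.5 + (1 − fm).
AUC ratio = 1 / (new CL fraction), so new CL fraction = 1 / 0.676 = 1.479.
fm × 2.5 + 1 − fm = 1.479  ⇒  fm × (2.5 − 1) = 0.4793  ⇒  fm = 0.32.

0.32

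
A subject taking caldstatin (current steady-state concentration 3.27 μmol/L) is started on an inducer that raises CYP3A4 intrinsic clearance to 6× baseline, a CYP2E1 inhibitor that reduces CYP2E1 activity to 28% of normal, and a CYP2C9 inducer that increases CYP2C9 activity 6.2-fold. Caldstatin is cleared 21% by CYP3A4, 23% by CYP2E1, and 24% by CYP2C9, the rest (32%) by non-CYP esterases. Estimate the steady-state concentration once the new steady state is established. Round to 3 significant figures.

CYP3A4: 0.21 × 6 = 1.26
CYP2E1: 0.23 × 0.28 = 0.0644
CYP2C9: 0.24 × 6.2 = 1.488
Other: 0.32 (unchanged)
CL_new/CL_old = 1.26 + 0.0644 + 1.488 + 0.32 = 3.1324.
Steady-state concentration ∝ 1/CL: new value = 3.27 / 3.1324 = 1.04 μmol/L.

1.04 μmol/L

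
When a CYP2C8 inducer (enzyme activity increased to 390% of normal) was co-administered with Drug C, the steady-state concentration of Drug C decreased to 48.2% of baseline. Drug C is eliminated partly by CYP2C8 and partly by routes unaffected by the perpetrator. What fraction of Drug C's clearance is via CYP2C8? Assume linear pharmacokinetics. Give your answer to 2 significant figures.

0.37

Call the CYP2C8 fraction fm. After the interaction, CL_new/CL_old = fm × 3.9 + (1 − fm).
Steady-state concentration ratio = 1 / (new CL fraction), so new CL fraction = 1 / 0.482 = 2.075.
fm × 3.9 + 1 − fm = 2.075  ⇒  fm × (3.9 − 1) = 1.075  ⇒  fm = 0.37.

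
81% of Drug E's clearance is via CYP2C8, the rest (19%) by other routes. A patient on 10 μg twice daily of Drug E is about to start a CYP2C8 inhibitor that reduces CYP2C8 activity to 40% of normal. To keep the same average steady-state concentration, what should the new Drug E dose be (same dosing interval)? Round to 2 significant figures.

5.1 μg

The CYP2C8 pathway (81% of clearance) drops to 0.4× activity: 0.81 × 0.4 = 0.324.
The remaining 19% of clearance is unaffected.
Relative clearance = 0.324 + 0.19 = 0.514.
To maintain the same steady-state level, dose must scale with clearance: new dose = 10 × 0.514 = 5.1 μg.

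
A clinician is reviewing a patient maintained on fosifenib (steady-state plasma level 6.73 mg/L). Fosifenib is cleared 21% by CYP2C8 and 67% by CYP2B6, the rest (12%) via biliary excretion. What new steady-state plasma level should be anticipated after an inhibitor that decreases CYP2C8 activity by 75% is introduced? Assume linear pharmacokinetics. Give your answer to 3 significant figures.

The CYP2C8 pathway (21% of clearance) falls to 0.25× activity: 0.21 × 0.25 = 0.0525.
CYP2B6 (67%) and the residual 12% are unaffected.
New clearance relative to baseline: 0.0525 + 0.67 + 0.12 = 0.8425.
New steady-state plasma level = baseline ÷ relative clearance = 6.73 / 0.8425 = 7.99 mg/L.

7.99 mg/L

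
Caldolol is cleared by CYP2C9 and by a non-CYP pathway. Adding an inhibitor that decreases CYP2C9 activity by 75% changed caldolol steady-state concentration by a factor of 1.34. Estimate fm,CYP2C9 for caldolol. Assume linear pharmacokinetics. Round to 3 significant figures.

Call the CYP2C9 fraction fm. After the interaction, CL_new/CL_old = fm × 0.25 + (1 − fm).
Steady-state concentration ratio = 1 / (new CL fraction), so new CL fraction = 1 / 1.34 = 0.7463.
fm × 0.25 + 1 − fm = 0.7463  ⇒  fm × (0.25 − 1) = −0.2537  ⇒  fm = 0.338.

0.338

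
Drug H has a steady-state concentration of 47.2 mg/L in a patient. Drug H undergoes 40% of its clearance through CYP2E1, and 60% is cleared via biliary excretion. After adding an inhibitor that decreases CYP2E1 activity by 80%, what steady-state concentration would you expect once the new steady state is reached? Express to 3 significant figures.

69.4 mg/L

The CYP2E1 pathway (40% of clearance) falls to 0.2× activity: 0.4 × 0.2 = 0.08.
Non-CYP routes (60%) are unchanged.
Relative clearance = 0.08 + 0.6 = 0.68.
New steady-state concentration = baseline ÷ relative clearance = 47.2 / 0.68 = 69.4 mg/L.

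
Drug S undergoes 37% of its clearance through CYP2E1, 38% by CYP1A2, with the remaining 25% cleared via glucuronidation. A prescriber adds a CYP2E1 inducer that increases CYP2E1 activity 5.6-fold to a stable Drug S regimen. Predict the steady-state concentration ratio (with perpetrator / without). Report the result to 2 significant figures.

0.37

CYP2E1: 0.37 × 5.6 = 2.072
CYP1A2: 0.38 (unchanged)
Other: 0.25 (unchanged)
CL_new/CL_old = 2.072 + 0.38 + 0.25 = 2.702.
Since steady-state concentration ∝ 1/CL, the ratio is 1 / 2.702 = 0.37.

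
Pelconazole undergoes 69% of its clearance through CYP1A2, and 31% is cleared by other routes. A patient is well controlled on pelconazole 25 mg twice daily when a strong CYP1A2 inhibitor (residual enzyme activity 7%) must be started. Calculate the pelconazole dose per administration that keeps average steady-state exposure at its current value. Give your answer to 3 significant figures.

CYP1A2: 0.69 × 0.07 = 0.0483
Other: 0.31 (unchanged)
New clearance relative to baseline: 0.0483 + 0.31 = 0.3583.
Css,avg = (dose rate)/CL, so holding Css fixed requires dose ∝ CL: 25 × 0.3583 = 8.96 mg.

8.96 mg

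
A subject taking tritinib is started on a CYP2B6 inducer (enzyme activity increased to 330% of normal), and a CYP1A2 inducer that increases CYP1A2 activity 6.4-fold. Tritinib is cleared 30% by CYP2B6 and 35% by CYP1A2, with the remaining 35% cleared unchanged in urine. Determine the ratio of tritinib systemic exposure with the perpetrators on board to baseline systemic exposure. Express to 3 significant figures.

The CYP2B6 pathway (30% of clearance) increases to 3.3× activity: 0.3 × 3.3 = 0.99.
The CYP1A2 pathway (35% of clearance) increases to 6.4× activity: 0.35 × 6.4 = 2.24.
The remaining 35% of clearance is unaffected.
CL_new/CL_old = 0.99 + 2.24 + 0.35 = 3.58.
Net systemic exposure ratio = 1 / 3.58 = 0.279.

0.279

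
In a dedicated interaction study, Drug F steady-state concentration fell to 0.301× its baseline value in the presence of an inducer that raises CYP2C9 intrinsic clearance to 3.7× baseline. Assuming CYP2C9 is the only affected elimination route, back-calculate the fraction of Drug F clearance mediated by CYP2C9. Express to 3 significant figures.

0.860

Call the CYP2C9 fraction fm. After the interaction, CL_new/CL_old = fm × 3.7 + (1 − fm).
Steady-state concentration ratio = 1 / (new CL fraction), so new CL fraction = 1 / 0.301 = 3.322.
fm × 3.7 + 1 − fm = 3.322  ⇒  fm × (3.7 − 1) = 2.322  ⇒  fm = 0.860.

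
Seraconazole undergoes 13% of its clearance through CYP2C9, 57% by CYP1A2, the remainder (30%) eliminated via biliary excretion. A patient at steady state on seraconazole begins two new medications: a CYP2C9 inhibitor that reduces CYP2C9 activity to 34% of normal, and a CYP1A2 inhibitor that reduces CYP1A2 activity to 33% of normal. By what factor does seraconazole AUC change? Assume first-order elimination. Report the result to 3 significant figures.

1.88

The CYP2C9 pathway (13% of clearance) is reduced to 0.34× activity: 0.13 × 0.34 = 0.0442.
The CYP1A2 pathway (57% of clearance) drops to 0.33× activity: 0.57 × 0.33 = 0.1881.
The remaining 30% of clearance is unaffected.
Relative clearance = 0.0442 + 0.1881 + 0.3 = 0.5323.
Net AUC ratio = 1 / 0.5323 = 1.88.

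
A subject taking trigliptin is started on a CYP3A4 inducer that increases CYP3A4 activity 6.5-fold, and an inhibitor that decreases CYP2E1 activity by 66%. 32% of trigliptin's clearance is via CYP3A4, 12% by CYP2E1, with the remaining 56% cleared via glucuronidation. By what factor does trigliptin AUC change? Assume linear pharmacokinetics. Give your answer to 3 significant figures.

0.373

The CYP3A4 pathway (32% of clearance) is boosted to 6.5× activity: 0.32 × 6.5 = 2.08.
The CYP2E1 pathway (12% of clearance) drops to 0.34× activity: 0.12 × 0.34 = 0.0408.
Non-CYP routes (56%) are unchanged.
New clearance relative to baseline: 2.08 + 0.0408 + 0.56 = 2.6808.
Net AUC ratio = 1 / 2.6808 = 0.373.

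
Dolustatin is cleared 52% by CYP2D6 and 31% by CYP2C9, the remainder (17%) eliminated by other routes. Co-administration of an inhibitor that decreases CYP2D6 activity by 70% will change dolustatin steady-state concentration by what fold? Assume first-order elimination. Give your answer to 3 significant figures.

1.57

CYP2D6: 0.52 × 0.3 = 0.156
CYP2C9: 0.31 (unchanged)
Other: 0.17 (unchanged)
New clearance relative to baseline: 0.156 + 0.31 + 0.17 = 0.636.
Since steady-state concentration ∝ 1/CL, the ratio is 1 / 0.636 = 1.57.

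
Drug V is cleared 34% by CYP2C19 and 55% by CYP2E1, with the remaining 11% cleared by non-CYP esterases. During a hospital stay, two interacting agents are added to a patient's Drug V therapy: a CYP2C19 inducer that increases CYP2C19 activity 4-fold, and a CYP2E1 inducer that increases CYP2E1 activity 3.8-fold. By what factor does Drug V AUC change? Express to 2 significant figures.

0.28

CYP2C19: 0.34 × 4 = 1.36
CYP2E1: 0.55 × 3.8 = 2.09
Other: 0.11 (unchanged)
New clearance relative to baseline: 1.36 + 2.09 + 0.11 = 3.56.
Because AUC varies inversely with clearance, the combined effect is 1 / 3.56 = 0.28.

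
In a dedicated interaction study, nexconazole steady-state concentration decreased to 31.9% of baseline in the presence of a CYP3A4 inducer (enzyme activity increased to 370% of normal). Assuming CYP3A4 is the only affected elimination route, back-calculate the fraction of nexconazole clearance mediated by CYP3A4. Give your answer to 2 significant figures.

CL'/CL = 1 / 0.319 = 3.135
3.7·fm + (1 − fm) = 3.135
fm = (3.135 − 1) / (3.7 − 1) = 0.79

0.79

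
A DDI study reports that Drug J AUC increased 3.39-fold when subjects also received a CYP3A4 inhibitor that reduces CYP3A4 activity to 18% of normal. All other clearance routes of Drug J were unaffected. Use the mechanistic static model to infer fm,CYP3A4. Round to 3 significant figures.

0.860

CL'/CL = 1 / 3.39 = 0.295
0.18·fm + (1 − fm) = 0.295
fm = (0.295 − 1) / (0.18 − 1) = 0.860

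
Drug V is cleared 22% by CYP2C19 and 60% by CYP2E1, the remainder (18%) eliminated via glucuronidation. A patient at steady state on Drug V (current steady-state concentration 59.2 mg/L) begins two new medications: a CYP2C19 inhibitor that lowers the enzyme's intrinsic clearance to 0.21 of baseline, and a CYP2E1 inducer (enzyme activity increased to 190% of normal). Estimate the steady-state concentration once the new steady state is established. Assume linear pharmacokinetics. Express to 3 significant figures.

43.3 mg/L

CYP2C19: 0.22 × 0.21 = 0.0462
CYP2E1: 0.6 × 1.9 = 1.14
Other: 0.18 (unchanged)
New clearance relative to baseline: 0.0462 + 1.14 + 0.18 = 1.3662.
Dividing the baseline by the relative clearance: 59.2 / 1.3662 = 43.3 mg/L.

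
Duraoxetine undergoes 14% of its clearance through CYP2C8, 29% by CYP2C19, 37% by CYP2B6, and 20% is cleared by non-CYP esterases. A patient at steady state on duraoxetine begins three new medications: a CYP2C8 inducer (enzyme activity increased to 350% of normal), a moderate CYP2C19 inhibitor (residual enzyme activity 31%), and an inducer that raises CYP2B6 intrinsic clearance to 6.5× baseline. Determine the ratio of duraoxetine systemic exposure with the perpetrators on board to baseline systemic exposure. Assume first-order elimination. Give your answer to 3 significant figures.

0.314

The CYP2C8 pathway (14% of clearance) is boosted to 3.5× activity: 0.14 × 3.5 = 0.49.
The CYP2C19 pathway (29% of clearance) drops to 0.31× activity: 0.29 × 0.31 = 0.0899.
The CYP2B6 pathway (37% of clearance) rises to 6.5× activity: 0.37 × 6.5 = 2.405.
Non-CYP routes (20%) are unchanged.
Relative clearance = 0.49 + 0.0899 + 2.405 + 0.2 = 3.1849.
Because systemic exposure varies inversely with clearance, the combined effect is 1 / 3.1849 = 0.314.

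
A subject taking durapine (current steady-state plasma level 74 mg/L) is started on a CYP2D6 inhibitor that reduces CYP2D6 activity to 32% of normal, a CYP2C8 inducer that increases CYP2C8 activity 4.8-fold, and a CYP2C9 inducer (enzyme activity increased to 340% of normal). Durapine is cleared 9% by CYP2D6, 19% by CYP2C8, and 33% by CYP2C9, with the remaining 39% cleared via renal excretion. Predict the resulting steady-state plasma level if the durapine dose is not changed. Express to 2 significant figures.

30 mg/L

CYP2D6: 0.09 × 0.32 = 0.0288
CYP2C8: 0.19 × 4.8 = 0.912
CYP2C9: 0.33 × 3.4 = 1.122
Other: 0.39 (unchanged)
Relative clearance = 0.0288 + 0.912 + 1.122 + 0.39 = 2.4528.
Steady-state plasma level ∝ 1/CL: new value = 74 / 2.4528 = 30 mg/L.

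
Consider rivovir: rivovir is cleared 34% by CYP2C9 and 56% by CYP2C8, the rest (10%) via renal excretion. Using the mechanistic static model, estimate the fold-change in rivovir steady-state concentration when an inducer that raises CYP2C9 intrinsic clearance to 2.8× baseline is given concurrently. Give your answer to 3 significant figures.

0.620

The CYP2C9 pathway (34% of clearance) rises to 2.8× activity: 0.34 × 2.8 = 0.952.
CYP2C8 (56%) and the residual 10% are unaffected.
CL_new/CL_old = 0.952 + 0.56 + 0.1 = 1.612.
Steady-state concentration ratio = CL_old/CL_new = 1 / 1.612 = 0.620.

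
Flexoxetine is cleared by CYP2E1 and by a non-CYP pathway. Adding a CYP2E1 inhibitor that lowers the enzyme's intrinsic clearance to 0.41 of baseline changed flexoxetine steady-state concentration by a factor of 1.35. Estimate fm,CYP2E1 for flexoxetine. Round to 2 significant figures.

0.44

Let x = fm,CYP2E1. Because steady-state concentration ∝ 1/CL, relative clearance fell to 1/1.35 = 0.7407.
Setting x·0.41 + (1 − x) = 0.7407 and solving: x = (0.7407 − 1)/(0.41 − 1) = 0.44.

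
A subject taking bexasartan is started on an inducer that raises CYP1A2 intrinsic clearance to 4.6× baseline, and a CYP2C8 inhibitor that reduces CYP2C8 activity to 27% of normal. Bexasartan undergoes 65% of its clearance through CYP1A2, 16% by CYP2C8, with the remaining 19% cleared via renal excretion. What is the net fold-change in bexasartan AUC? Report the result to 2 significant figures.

0.31

The CYP1A2 pathway (65% of clearance) is boosted to 4.6× activity: 0.65 × 4.6 = 2.99.
The CYP2C8 pathway (16% of clearance) falls to 0.27× activity: 0.16 × 0.27 = 0.0432.
Non-CYP routes (19%) are unchanged.
Relative clearance = 2.99 + 0.0432 + 0.19 = 3.2232.
Because AUC varies inversely with clearance, the combined effect is 1 / 3.2232 = 0.31.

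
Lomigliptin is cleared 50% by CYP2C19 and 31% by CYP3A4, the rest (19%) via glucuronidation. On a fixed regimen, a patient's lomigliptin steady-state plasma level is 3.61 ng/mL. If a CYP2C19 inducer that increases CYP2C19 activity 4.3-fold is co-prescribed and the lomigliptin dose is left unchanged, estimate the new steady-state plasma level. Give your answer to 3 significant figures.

CYP2C19: 0.5 × 4.3 = 2.15
CYP3A4: 0.31 (unchanged)
Other: 0.19 (unchanged)
Relative clearance = 2.15 + 0.31 + 0.19 = 2.65.
New steady-state plasma level = baseline ÷ relative clearance = 3.61 / 2.65 = 1.36 ng/mL.

1.36 ng/mL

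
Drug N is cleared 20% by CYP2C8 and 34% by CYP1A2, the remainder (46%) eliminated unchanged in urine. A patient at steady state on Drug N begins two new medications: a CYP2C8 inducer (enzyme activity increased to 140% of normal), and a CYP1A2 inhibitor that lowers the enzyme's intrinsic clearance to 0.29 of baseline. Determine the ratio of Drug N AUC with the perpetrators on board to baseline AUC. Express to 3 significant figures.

1.19

The CYP2C8 pathway (20% of clearance) rises to 1.4× activity: 0.2 × 1.4 = 0.28.
The CYP1A2 pathway (34% of clearance) drops to 0.29× activity: 0.34 × 0.29 = 0.0986.
Non-CYP routes (46%) are unchanged.
New clearance relative to baseline: 0.28 + 0.0986 + 0.46 = 0.8386.
Net AUC ratio = 1 / 0.8386 = 1.19.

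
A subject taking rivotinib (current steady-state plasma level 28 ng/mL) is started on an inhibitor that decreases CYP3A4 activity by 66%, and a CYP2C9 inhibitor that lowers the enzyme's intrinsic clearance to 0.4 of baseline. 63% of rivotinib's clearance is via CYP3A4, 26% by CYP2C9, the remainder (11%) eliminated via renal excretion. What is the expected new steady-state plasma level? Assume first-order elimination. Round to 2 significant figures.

CYP3A4: 0.63 × 0.34 = 0.2142
CYP2C9: 0.26 × 0.4 = 0.104
Other: 0.11 (unchanged)
New clearance relative to baseline: 0.2142 + 0.104 + 0.11 = 0.4282.
New steady-state plasma level = 28 / 0.4282 = 65 ng/mL (concentration scales inversely with clearance).

65 ng/mL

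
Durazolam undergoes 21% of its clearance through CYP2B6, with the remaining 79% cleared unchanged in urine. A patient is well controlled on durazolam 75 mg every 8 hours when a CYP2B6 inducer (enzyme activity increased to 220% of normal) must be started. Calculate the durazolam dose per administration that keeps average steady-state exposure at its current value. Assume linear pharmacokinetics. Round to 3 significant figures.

93.9 mg

The CYP2B6 pathway (21% of clearance) increases to 2.2× activity: 0.21 × 2.2 = 0.462.
Non-CYP routes (79%) are unchanged.
New clearance relative to baseline: 0.462 + 0.79 = 1.252.
Css,avg = (dose rate)/CL, so holding Css fixed requires dose ∝ CL: 75 × 1.252 = 93.9 mg.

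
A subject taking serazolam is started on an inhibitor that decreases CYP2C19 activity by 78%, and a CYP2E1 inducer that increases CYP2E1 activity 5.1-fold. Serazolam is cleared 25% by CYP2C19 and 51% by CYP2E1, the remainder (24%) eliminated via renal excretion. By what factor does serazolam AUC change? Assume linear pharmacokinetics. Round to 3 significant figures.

0.345

CYP2C19: 0.25 × 0.22 = 0.055
CYP2E1: 0.51 × 5.1 = 2.601
Other: 0.24 (unchanged)
Relative clearance = 0.055 + 2.601 + 0.24 = 2.896.
Net AUC ratio = 1 / 2.896 = 0.345.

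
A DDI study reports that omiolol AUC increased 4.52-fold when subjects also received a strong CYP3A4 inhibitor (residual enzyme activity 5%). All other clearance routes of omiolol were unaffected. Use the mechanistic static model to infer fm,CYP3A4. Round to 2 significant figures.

CL'/CL = 1 / 4.52 = 0.2212
0.05·fm + (1 − fm) = 0.2212
fm = (0.2212 − 1) / (0.05 − 1) = 0.82

0.82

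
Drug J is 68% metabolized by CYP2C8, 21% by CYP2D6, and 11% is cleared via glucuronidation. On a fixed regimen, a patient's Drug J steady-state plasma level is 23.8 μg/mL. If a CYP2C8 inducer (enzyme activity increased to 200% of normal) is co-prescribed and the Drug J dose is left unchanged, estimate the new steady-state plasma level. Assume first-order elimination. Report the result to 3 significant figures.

CYP2C8: 0.68 × 2 = 1.36
CYP2D6: 0.21 (unchanged)
Other: 0.11 (unchanged)
New clearance relative to baseline: 1.36 + 0.21 + 0.11 = 1.68.
Steady-state plasma level ∝ 1/CL, so new value = 23.8 / 1.68 = 14.2 μg/mL.

14.2 μg/mL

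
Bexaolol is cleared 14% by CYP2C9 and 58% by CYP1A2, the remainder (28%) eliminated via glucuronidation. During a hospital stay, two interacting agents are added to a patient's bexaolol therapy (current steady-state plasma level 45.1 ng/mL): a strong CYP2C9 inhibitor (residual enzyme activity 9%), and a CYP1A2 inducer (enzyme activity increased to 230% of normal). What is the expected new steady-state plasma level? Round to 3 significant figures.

27.7 ng/mL

The CYP2C9 pathway (14% of clearance) is reduced to 0.09× activity: 0.14 × 0.09 = 0.0126.
The CYP1A2 pathway (58% of clearance) rises to 2.3× activity: 0.58 × 2.3 = 1.334.
The remaining 28% of clearance is unaffected.
CL_new/CL_old = 0.0126 + 1.334 + 0.28 = 1.6266.
New steady-state plasma level = 45.1 / 1.6266 = 27.7 ng/mL (concentration scales inversely with clearance).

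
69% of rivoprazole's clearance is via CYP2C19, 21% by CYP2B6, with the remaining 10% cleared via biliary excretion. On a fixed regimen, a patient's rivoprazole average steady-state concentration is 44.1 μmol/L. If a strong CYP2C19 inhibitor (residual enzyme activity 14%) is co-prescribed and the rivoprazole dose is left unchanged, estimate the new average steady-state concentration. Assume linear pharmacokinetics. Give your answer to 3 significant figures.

The CYP2C19 pathway (69% of clearance) falls to 0.14× activity: 0.69 × 0.14 = 0.0966.
CYP2B6 (21%) and the residual 10% are unaffected.
New clearance relative to baseline: 0.0966 + 0.21 + 0.1 = 0.4066.
With dosing unchanged, average steady-state concentration scales as 1/CL: 44.1 / 0.4066 = 108 μmol/L.

108 μmol/L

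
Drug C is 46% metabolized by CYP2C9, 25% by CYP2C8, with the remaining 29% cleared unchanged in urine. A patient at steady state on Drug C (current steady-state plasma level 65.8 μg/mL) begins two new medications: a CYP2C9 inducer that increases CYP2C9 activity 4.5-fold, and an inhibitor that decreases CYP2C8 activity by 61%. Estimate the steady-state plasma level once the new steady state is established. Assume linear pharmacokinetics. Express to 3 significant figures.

The CYP2C9 pathway (46% of clearance) increases to 4.5× activity: 0.46 × 4.5 = 2.07.
The CYP2C8 pathway (25% of clearance) drops to 0.39× activity: 0.25 × 0.39 = 0.0975.
Non-CYP routes (29%) are unchanged.
New clearance relative to baseline: 2.07 + 0.0975 + 0.29 = 2.4575.
Steady-state plasma level ∝ 1/CL: new value = 65.8 / 2.4575 = 26.8 μg/mL.

26.8 μg/mL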